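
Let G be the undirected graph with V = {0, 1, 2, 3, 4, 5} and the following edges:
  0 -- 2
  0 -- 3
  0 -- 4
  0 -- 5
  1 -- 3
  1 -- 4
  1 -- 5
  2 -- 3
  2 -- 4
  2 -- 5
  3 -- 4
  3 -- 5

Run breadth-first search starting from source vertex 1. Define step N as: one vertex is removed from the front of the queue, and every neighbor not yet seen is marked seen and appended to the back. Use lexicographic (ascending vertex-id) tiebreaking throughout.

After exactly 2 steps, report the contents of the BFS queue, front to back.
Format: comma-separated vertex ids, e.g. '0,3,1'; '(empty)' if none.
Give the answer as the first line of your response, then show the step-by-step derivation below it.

4,5,0,2

step 1: dequeue 1; queue=[3,4,5]; order=1
step 2: dequeue 3; queue=[4,5,0,2]; order=1,3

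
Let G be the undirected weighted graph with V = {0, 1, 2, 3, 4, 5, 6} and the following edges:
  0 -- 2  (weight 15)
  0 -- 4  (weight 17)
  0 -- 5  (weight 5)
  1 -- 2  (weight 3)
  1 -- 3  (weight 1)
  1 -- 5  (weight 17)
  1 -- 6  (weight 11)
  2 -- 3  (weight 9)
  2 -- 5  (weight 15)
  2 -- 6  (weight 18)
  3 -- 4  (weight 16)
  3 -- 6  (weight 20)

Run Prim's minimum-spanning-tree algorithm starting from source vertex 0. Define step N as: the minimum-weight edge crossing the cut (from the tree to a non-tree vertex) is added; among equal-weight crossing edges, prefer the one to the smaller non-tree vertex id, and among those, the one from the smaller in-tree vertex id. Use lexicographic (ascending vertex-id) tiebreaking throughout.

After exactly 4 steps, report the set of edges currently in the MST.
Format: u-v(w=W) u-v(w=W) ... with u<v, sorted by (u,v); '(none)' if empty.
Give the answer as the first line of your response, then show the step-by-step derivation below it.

0-2(w=15) 0-5(w=5) 1-2(w=3) 1-3(w=1)

step 1: add edge 0-5 (w=5); MST = {0-5(w=5)}
step 2: add edge 0-2 (w=15); MST = {0-2(w=15) 0-5(w=5)}
step 3: add edge 1-2 (w=3); MST = {0-2(w=15) 0-5(w=5) 1-2(w=3)}
step 4: add edge 1-3 (w=1); MST = {0-2(w=15) 0-5(w=5) 1-2(w=3) 1-3(w=1)}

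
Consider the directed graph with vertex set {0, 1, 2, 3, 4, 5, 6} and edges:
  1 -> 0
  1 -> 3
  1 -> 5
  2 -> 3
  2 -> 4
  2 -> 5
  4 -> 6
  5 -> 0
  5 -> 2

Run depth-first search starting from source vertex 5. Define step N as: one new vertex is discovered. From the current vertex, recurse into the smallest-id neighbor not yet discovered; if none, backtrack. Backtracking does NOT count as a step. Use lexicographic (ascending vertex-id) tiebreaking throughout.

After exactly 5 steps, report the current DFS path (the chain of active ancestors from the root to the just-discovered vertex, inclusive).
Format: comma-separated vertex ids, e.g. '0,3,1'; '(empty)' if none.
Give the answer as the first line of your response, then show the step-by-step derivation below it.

5,2,4

step 1: discover 5; path=5; order=5
step 2: discover 0; path=5>0; order=5,0
step 3: discover 2; path=5>2; order=5,0,2
step 4: discover 3; path=5>2>3; order=5,0,2,3
step 5: discover 4; path=5>2>4; order=5,0,2,3,4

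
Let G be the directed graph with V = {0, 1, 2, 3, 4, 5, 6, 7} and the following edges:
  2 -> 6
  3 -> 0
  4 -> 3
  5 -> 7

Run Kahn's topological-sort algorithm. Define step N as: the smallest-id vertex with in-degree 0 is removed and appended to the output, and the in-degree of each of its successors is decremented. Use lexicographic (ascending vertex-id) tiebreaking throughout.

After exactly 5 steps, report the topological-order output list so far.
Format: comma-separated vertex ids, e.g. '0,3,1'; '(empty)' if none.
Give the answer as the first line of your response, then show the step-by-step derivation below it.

1,2,4,3,0

step 1: output 1; order=[1]; indeg=(1,0,0,1,0,0,1,1)
step 2: output 2; order=[1,2]; indeg=(1,0,0,1,0,0,0,1)
step 3: output 4; order=[1,2,4]; indeg=(1,0,0,0,0,0,0,1)
step 4: output 3; order=[1,2,4,3]; indeg=(0,0,0,0,0,0,0,1)
step 5: output 0; order=[1,2,4,3,0]; indeg=(0,0,0,0,0,0,0,1)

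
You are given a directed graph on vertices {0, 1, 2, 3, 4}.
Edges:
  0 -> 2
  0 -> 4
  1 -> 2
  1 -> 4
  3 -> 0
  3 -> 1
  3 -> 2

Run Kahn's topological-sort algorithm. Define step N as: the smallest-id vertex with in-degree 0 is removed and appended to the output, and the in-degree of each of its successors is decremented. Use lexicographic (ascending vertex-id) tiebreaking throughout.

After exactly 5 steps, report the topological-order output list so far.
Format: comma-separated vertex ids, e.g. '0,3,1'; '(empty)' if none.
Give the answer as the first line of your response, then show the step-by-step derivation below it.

3,0,1,2,4

step 1: output 3; order=[3]; indeg=(0,0,2,0,2)
step 2: output 0; order=[3,0]; indeg=(0,0,1,0,1)
step 3: output 1; order=[3,0,1]; indeg=(0,0,0,0,0)
step 4: output 2; order=[3,0,1,2]; indeg=(0,0,0,0,0)
step 5: output 4; order=[3,0,1,2,4]; indeg=(0,0,0,0,0)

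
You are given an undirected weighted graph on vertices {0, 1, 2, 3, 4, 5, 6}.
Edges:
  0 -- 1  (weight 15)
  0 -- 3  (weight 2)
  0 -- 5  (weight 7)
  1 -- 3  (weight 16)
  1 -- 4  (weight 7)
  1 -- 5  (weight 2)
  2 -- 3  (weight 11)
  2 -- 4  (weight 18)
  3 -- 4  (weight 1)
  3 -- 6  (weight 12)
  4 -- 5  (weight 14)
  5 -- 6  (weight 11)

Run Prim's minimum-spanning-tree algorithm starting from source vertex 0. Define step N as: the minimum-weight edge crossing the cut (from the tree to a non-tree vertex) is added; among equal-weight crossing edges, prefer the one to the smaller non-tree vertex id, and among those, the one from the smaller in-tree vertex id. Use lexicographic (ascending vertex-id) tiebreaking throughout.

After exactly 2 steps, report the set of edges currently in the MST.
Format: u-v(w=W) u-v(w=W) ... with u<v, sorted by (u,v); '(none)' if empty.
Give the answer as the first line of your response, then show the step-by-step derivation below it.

0-3(w=2) 3-4(w=1)

step 1: add edge 0-3 (w=2); MST = {0-3(w=2)}
step 2: add edge 3-4 (w=1); MST = {0-3(w=2) 3-4(w=1)}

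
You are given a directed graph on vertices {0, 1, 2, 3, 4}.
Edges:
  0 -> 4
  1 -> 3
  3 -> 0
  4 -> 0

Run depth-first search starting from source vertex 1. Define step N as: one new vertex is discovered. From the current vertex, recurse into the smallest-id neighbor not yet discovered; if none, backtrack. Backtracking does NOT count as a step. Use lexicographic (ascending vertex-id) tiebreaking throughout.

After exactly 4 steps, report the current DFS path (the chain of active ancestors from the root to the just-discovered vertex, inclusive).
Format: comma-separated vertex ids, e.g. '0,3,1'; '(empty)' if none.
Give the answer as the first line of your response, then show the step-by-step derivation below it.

1,3,0,4

step 1: discover 1; path=1; order=1
step 2: discover 3; path=1>3; order=1,3
step 3: discover 0; path=1>3>0; order=1,3,0
step 4: discover 4; path=1>3>0>4; order=1,3,0,4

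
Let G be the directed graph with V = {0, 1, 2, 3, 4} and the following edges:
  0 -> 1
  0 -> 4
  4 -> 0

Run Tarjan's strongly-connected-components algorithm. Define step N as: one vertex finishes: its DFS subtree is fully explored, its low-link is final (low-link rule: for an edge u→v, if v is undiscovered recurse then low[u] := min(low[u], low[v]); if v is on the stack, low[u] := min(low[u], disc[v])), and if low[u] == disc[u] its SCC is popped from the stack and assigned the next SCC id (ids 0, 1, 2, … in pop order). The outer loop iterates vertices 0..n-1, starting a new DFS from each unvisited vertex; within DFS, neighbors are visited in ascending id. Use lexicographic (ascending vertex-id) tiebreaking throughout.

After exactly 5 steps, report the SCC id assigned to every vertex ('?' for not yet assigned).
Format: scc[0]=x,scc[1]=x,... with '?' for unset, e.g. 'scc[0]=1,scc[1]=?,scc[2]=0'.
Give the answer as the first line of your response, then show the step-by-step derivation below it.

scc[0]=1,scc[1]=0,scc[2]=2,scc[3]=3,scc[4]=1

step 1: low=(low[0]=0,low[1]=1,low[2]=?,low[3]=?,low[4]=?); scc=(scc[0]=?,scc[1]=0,scc[2]=?,scc[3]=?,scc[4]=?)
step 2: low=(low[0]=0,low[1]=1,low[2]=?,low[3]=?,low[4]=0); scc=(scc[0]=?,scc[1]=0,scc[2]=?,scc[3]=?,scc[4]=?)
step 3: low=(low[0]=0,low[1]=1,low[2]=?,low[3]=?,low[4]=0); scc=(scc[0]=1,scc[1]=0,scc[2]=?,scc[3]=?,scc[4]=1)
step 4: low=(low[0]=0,low[1]=1,low[2]=3,low[3]=?,low[4]=0); scc=(scc[0]=1,scc[1]=0,scc[2]=2,scc[3]=?,scc[4]=1)
step 5: low=(low[0]=0,low[1]=1,low[2]=3,low[3]=4,low[4]=0); scc=(scc[0]=1,scc[1]=0,scc[2]=2,scc[3]=3,scc[4]=1)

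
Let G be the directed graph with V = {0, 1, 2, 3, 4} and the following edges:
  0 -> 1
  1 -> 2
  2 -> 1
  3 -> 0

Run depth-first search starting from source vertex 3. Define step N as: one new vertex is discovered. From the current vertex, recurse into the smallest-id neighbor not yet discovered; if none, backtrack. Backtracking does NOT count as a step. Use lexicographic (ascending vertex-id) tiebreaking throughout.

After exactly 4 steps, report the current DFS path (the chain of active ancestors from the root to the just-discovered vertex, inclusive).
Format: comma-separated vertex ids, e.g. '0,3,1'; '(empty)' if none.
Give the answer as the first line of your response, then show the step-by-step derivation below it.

3,0,1,2

step 1: discover 3; path=3; order=3
step 2: discover 0; path=3>0; order=3,0
step 3: discover 1; path=3>0>1; order=3,0,1
step 4: discover 2; path=3>0>1>2; order=3,0,1,2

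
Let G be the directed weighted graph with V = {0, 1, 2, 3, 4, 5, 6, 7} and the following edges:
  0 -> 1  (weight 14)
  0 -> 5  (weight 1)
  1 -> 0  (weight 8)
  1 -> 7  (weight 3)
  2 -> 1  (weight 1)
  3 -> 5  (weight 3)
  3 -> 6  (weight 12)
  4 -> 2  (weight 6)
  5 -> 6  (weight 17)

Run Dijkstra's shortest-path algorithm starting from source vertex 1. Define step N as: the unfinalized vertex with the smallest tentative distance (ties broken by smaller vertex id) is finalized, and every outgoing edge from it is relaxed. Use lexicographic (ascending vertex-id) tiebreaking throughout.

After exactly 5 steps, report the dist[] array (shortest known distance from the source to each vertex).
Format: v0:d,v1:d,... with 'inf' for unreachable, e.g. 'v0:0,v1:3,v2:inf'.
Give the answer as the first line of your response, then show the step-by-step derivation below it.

v0:8,v1:0,v2:inf,v3:inf,v4:inf,v5:9,v6:26,v7:3

step 1: dist = v0:8,v1:0,v2:inf,v3:inf,v4:inf,v5:inf,v6:inf,v7:3
step 2: dist = v0:8,v1:0,v2:inf,v3:inf,v4:inf,v5:inf,v6:inf,v7:3
step 3: dist = v0:8,v1:0,v2:inf,v3:inf,v4:inf,v5:9,v6:inf,v7:3
step 4: dist = v0:8,v1:0,v2:inf,v3:inf,v4:inf,v5:9,v6:26,v7:3
step 5: dist = v0:8,v1:0,v2:inf,v3:inf,v4:inf,v5:9,v6:26,v7:3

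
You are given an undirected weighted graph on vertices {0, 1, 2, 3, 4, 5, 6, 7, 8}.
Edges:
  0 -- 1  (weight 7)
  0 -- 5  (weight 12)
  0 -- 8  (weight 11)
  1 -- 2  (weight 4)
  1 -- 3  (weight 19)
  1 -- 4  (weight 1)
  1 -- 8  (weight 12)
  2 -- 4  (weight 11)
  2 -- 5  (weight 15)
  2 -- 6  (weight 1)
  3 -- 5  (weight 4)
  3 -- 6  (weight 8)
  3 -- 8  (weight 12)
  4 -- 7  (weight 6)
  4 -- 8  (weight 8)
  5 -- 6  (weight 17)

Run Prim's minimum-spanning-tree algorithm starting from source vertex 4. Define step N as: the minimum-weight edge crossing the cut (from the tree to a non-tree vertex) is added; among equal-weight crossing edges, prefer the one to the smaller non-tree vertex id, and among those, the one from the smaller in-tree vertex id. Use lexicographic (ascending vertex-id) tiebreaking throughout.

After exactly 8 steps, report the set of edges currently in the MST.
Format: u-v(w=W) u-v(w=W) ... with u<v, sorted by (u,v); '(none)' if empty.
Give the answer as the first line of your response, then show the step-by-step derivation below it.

0-1(w=7) 1-2(w=4) 1-4(w=1) 2-6(w=1) 3-5(w=4) 3-6(w=8) 4-7(w=6) 4-8(w=8)

step 1: add edge 1-4 (w=1); MST = {1-4(w=1)}
step 2: add edge 1-2 (w=4); MST = {1-2(w=4) 1-4(w=1)}
step 3: add edge 2-6 (w=1); MST = {1-2(w=4) 1-4(w=1) 2-6(w=1)}
step 4: add edge 4-7 (w=6); MST = {1-2(w=4) 1-4(w=1) 2-6(w=1) 4-7(w=6)}
step 5: add edge 0-1 (w=7); MST = {0-1(w=7) 1-2(w=4) 1-4(w=1) 2-6(w=1) 4-7(w=6)}
step 6: add edge 3-6 (w=8); MST = {0-1(w=7) 1-2(w=4) 1-4(w=1) 2-6(w=1) 3-6(w=8) 4-7(w=6)}
step 7: add edge 3-5 (w=4); MST = {0-1(w=7) 1-2(w=4) 1-4(w=1) 2-6(w=1) 3-5(w=4) 3-6(w=8) 4-7(w=6)}
step 8: add edge 4-8 (w=8); MST = {0-1(w=7) 1-2(w=4) 1-4(w=1) 2-6(w=1) 3-5(w=4) 3-6(w=8) 4-7(w=6) 4-8(w=8)}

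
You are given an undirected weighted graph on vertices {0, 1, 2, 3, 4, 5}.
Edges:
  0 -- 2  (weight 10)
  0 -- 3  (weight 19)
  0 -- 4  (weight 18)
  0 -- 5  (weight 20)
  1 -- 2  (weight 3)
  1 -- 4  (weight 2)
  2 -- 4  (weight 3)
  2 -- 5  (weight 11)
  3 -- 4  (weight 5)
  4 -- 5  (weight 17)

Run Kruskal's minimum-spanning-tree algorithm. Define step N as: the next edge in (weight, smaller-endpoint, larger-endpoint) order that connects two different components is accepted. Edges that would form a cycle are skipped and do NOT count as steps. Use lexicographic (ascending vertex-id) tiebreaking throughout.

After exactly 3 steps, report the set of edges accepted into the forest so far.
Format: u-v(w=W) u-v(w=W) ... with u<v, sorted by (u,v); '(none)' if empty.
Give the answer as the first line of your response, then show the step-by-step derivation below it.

1-2(w=3) 1-4(w=2) 3-4(w=5)

step 1: add edge 1-4 (w=2); MST = {1-4(w=2)}
step 2: add edge 1-2 (w=3); MST = {1-2(w=3) 1-4(w=2)}
step 3: add edge 3-4 (w=5); MST = {1-2(w=3) 1-4(w=2) 3-4(w=5)}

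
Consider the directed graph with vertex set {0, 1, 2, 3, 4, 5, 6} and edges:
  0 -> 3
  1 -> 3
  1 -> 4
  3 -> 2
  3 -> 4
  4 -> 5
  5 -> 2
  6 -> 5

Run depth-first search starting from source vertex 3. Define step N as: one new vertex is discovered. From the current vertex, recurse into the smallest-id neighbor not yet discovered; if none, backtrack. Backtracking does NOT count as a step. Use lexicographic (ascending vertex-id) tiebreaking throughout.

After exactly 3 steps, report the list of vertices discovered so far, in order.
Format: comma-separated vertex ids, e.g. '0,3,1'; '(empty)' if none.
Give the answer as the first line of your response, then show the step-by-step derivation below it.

3,2,4

step 1: discover 3; path=3; order=3
step 2: discover 2; path=3>2; order=3,2
step 3: discover 4; path=3>4; order=3,2,4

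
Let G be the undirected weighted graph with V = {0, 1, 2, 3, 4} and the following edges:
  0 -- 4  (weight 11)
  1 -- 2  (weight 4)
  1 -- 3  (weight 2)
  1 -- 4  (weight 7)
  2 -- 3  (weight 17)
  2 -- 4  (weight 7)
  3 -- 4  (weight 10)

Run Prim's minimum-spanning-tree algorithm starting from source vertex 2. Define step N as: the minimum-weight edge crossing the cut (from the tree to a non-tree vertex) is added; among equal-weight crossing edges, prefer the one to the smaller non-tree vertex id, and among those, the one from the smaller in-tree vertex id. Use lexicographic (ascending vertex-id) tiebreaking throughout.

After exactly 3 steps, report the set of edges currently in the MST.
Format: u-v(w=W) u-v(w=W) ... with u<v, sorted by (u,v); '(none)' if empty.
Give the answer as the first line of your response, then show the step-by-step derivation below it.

1-2(w=4) 1-3(w=2) 1-4(w=7)

step 1: add edge 1-2 (w=4); MST = {1-2(w=4)}
step 2: add edge 1-3 (w=2); MST = {1-2(w=4) 1-3(w=2)}
step 3: add edge 1-4 (w=7); MST = {1-2(w=4) 1-3(w=2) 1-4(w=7)}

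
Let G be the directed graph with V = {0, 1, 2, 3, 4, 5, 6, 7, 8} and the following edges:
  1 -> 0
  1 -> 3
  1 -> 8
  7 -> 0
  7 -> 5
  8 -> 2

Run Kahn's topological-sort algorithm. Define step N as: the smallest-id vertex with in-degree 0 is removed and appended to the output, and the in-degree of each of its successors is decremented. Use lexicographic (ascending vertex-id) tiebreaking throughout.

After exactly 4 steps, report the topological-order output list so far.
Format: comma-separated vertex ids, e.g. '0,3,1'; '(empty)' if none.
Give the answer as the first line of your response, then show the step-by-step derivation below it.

1,3,4,6

step 1: output 1; order=[1]; indeg=(1,0,1,0,0,1,0,0,0)
step 2: output 3; order=[1,3]; indeg=(1,0,1,0,0,1,0,0,0)
step 3: output 4; order=[1,3,4]; indeg=(1,0,1,0,0,1,0,0,0)
step 4: output 6; order=[1,3,4,6]; indeg=(1,0,1,0,0,1,0,0,0)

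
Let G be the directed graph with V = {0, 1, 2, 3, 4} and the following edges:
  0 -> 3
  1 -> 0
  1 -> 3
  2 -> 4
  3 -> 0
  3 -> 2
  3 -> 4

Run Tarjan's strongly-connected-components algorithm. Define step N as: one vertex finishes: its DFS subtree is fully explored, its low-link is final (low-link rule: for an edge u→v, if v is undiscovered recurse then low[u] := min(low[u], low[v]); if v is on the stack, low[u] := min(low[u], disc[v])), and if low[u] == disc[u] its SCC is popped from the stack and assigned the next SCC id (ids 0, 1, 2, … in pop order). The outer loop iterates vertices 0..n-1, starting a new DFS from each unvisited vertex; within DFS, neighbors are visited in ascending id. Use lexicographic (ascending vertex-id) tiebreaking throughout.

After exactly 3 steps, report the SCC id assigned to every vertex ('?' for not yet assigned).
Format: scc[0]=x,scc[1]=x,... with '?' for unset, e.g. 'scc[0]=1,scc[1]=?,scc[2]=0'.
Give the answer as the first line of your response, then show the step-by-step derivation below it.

scc[0]=?,scc[1]=?,scc[2]=1,scc[3]=?,scc[4]=0

step 1: low=(low[0]=0,low[1]=?,low[2]=2,low[3]=0,low[4]=3); scc=(scc[0]=?,scc[1]=?,scc[2]=?,scc[3]=?,scc[4]=0)
step 2: low=(low[0]=0,low[1]=?,low[2]=2,low[3]=0,low[4]=3); scc=(scc[0]=?,scc[1]=?,scc[2]=1,scc[3]=?,scc[4]=0)
step 3: low=(low[0]=0,low[1]=?,low[2]=2,low[3]=0,low[4]=3); scc=(scc[0]=?,scc[1]=?,scc[2]=1,scc[3]=?,scc[4]=0)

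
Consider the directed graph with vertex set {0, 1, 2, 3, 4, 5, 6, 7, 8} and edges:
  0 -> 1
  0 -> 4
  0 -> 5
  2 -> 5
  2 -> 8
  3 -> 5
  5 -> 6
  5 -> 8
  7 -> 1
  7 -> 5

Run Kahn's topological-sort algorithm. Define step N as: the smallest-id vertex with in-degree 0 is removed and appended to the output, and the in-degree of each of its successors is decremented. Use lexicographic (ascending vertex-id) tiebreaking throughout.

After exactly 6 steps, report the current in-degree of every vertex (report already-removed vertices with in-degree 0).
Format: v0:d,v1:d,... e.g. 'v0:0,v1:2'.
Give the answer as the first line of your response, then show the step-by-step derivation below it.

v0:0,v1:0,v2:0,v3:0,v4:0,v5:0,v6:1,v7:0,v8:1

step 1: output 0; order=[0]; indeg=(0,1,0,0,0,3,1,0,2)
step 2: output 2; order=[0,2]; indeg=(0,1,0,0,0,2,1,0,1)
step 3: output 3; order=[0,2,3]; indeg=(0,1,0,0,0,1,1,0,1)
step 4: output 4; order=[0,2,3,4]; indeg=(0,1,0,0,0,1,1,0,1)
step 5: output 7; order=[0,2,3,4,7]; indeg=(0,0,0,0,0,0,1,0,1)
step 6: output 1; order=[0,2,3,4,7,1]; indeg=(0,0,0,0,0,0,1,0,1)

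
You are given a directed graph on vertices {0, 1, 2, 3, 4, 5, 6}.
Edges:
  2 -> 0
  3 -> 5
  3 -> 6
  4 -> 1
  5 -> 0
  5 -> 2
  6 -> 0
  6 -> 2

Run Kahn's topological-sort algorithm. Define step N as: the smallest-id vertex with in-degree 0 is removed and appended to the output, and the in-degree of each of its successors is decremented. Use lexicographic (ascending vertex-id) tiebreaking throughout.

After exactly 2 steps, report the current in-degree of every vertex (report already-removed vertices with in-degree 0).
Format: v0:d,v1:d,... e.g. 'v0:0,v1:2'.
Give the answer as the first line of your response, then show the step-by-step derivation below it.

v0:3,v1:0,v2:2,v3:0,v4:0,v5:0,v6:0

step 1: output 3; order=[3]; indeg=(3,1,2,0,0,0,0)
step 2: output 4; order=[3,4]; indeg=(3,0,2,0,0,0,0)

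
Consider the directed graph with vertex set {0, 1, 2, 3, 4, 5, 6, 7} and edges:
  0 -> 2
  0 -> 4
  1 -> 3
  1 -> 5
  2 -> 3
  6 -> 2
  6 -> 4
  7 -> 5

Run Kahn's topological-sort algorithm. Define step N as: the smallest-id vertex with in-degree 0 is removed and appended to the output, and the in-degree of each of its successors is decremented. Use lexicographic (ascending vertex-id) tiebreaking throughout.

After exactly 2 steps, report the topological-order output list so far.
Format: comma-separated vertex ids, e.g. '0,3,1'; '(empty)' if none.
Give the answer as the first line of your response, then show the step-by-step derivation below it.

0,1

step 1: output 0; order=[0]; indeg=(0,0,1,2,1,2,0,0)
step 2: output 1; order=[0,1]; indeg=(0,0,1,1,1,1,0,0)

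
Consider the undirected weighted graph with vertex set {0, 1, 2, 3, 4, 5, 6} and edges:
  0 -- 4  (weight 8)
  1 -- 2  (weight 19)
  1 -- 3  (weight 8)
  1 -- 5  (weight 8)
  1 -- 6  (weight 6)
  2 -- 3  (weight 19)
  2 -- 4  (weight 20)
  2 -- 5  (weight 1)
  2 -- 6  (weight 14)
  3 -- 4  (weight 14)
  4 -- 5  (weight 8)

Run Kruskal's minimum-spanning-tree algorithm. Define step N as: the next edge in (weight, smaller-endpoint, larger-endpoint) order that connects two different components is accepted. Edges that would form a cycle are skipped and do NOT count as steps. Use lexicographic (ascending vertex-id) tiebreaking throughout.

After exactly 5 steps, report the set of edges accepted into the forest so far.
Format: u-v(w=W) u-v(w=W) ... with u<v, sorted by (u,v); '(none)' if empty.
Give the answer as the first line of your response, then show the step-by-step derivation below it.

0-4(w=8) 1-3(w=8) 1-5(w=8) 1-6(w=6) 2-5(w=1)

step 1: add edge 2-5 (w=1); MST = {2-5(w=1)}
step 2: add edge 1-6 (w=6); MST = {1-6(w=6) 2-5(w=1)}
step 3: add edge 0-4 (w=8); MST = {0-4(w=8) 1-6(w=6) 2-5(w=1)}
step 4: add edge 1-3 (w=8); MST = {0-4(w=8) 1-3(w=8) 1-6(w=6) 2-5(w=1)}
step 5: add edge 1-5 (w=8); MST = {0-4(w=8) 1-3(w=8) 1-5(w=8) 1-6(w=6) 2-5(w=1)}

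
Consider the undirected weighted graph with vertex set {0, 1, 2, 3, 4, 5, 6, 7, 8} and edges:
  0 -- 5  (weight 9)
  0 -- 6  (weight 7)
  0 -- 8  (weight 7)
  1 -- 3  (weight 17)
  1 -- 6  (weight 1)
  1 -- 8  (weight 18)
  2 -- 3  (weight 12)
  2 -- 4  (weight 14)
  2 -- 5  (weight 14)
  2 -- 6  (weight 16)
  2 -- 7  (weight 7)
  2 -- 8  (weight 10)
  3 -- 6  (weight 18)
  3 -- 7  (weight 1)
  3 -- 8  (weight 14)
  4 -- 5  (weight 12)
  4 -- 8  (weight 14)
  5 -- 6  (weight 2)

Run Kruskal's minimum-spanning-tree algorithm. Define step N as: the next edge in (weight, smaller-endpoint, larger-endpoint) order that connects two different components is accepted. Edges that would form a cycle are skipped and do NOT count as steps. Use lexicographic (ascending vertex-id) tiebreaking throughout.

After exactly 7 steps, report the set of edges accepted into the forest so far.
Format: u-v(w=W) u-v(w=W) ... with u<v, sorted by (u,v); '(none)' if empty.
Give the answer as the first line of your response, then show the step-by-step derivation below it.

0-6(w=7) 0-8(w=7) 1-6(w=1) 2-7(w=7) 2-8(w=10) 3-7(w=1) 5-6(w=2)

step 1: add edge 1-6 (w=1); MST = {1-6(w=1)}
step 2: add edge 3-7 (w=1); MST = {1-6(w=1) 3-7(w=1)}
step 3: add edge 5-6 (w=2); MST = {1-6(w=1) 3-7(w=1) 5-6(w=2)}
step 4: add edge 0-6 (w=7); MST = {0-6(w=7) 1-6(w=1) 3-7(w=1) 5-6(w=2)}
step 5: add edge 0-8 (w=7); MST = {0-6(w=7) 0-8(w=7) 1-6(w=1) 3-7(w=1) 5-6(w=2)}
step 6: add edge 2-7 (w=7); MST = {0-6(w=7) 0-8(w=7) 1-6(w=1) 2-7(w=7) 3-7(w=1) 5-6(w=2)}
step 7: add edge 2-8 (w=10); MST = {0-6(w=7) 0-8(w=7) 1-6(w=1) 2-7(w=7) 2-8(w=10) 3-7(w=1) 5-6(w=2)}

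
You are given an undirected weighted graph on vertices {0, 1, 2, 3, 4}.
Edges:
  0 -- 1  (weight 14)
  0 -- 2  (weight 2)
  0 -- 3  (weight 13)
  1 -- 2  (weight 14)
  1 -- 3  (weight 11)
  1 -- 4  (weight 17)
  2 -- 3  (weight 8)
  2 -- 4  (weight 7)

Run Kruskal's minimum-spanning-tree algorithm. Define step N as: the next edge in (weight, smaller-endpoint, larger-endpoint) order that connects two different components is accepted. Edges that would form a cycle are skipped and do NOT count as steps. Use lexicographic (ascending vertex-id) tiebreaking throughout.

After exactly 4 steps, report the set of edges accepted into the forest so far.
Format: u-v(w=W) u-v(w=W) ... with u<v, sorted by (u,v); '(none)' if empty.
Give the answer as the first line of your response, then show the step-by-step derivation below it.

0-2(w=2) 1-3(w=11) 2-3(w=8) 2-4(w=7)

step 1: add edge 0-2 (w=2); MST = {0-2(w=2)}
step 2: add edge 2-4 (w=7); MST = {0-2(w=2) 2-4(w=7)}
step 3: add edge 2-3 (w=8); MST = {0-2(w=2) 2-3(w=8) 2-4(w=7)}
step 4: add edge 1-3 (w=11); MST = {0-2(w=2) 1-3(w=11) 2-3(w=8) 2-4(w=7)}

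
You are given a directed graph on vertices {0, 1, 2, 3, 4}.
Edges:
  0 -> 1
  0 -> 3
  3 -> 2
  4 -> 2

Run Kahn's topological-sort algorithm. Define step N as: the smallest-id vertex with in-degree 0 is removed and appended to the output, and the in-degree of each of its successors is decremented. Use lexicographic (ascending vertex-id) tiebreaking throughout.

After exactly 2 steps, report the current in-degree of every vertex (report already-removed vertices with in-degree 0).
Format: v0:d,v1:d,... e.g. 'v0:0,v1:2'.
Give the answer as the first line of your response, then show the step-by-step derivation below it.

v0:0,v1:0,v2:2,v3:0,v4:0

step 1: output 0; order=[0]; indeg=(0,0,2,0,0)
step 2: output 1; order=[0,1]; indeg=(0,0,2,0,0)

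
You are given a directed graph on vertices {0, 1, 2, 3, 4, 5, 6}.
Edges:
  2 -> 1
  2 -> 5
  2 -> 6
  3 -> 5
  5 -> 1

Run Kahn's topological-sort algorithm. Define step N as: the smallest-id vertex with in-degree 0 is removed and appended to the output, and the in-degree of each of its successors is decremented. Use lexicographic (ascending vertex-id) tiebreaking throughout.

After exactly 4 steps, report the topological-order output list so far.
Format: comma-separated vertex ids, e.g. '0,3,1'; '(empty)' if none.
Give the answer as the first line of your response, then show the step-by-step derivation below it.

0,2,3,4

step 1: output 0; order=[0]; indeg=(0,2,0,0,0,2,1)
step 2: output 2; order=[0,2]; indeg=(0,1,0,0,0,1,0)
step 3: output 3; order=[0,2,3]; indeg=(0,1,0,0,0,0,0)
step 4: output 4; order=[0,2,3,4]; indeg=(0,1,0,0,0,0,0)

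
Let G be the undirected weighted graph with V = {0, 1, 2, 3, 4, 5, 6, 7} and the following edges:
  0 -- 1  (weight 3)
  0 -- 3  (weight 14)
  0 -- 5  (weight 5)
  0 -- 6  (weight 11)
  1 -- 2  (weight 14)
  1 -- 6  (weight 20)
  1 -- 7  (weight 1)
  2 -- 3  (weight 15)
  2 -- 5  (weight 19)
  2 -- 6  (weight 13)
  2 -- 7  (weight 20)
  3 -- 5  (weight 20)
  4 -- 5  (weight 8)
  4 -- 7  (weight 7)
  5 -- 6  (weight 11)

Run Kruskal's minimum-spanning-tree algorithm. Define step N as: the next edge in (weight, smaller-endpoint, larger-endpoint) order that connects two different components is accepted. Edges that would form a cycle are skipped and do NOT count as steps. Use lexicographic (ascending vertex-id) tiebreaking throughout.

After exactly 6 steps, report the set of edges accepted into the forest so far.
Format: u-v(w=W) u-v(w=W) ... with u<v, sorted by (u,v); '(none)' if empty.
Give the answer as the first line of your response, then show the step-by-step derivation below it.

0-1(w=3) 0-5(w=5) 0-6(w=11) 1-7(w=1) 2-6(w=13) 4-7(w=7)

step 1: add edge 1-7 (w=1); MST = {1-7(w=1)}
step 2: add edge 0-1 (w=3); MST = {0-1(w=3) 1-7(w=1)}
step 3: add edge 0-5 (w=5); MST = {0-1(w=3) 0-5(w=5) 1-7(w=1)}
step 4: add edge 4-7 (w=7); MST = {0-1(w=3) 0-5(w=5) 1-7(w=1) 4-7(w=7)}
step 5: add edge 0-6 (w=11); MST = {0-1(w=3) 0-5(w=5) 0-6(w=11) 1-7(w=1) 4-7(w=7)}
step 6: add edge 2-6 (w=13); MST = {0-1(w=3) 0-5(w=5) 0-6(w=11) 1-7(w=1) 2-6(w=13) 4-7(w=7)}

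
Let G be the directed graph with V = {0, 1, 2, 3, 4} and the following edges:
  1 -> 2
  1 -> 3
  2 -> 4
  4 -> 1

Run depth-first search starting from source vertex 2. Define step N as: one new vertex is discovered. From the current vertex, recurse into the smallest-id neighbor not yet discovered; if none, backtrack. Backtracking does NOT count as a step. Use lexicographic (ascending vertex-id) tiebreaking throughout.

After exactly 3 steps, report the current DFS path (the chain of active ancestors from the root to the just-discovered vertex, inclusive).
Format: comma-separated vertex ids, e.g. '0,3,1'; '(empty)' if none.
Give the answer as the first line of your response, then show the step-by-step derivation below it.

2,4,1

step 1: discover 2; path=2; order=2
step 2: discover 4; path=2>4; order=2,4
step 3: discover 1; path=2>4>1; order=2,4,1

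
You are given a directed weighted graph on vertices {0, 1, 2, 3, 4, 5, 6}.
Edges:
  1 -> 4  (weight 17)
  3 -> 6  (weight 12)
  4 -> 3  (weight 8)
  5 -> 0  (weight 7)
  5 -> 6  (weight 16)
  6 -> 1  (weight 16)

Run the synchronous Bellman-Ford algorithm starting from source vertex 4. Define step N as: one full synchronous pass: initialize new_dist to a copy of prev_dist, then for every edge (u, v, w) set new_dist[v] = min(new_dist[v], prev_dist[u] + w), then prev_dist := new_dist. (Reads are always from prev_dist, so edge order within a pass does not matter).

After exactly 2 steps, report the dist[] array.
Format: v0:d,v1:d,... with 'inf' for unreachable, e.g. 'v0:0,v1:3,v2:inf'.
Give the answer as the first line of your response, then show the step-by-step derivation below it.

v0:inf,v1:inf,v2:inf,v3:8,v4:0,v5:inf,v6:20

step 1: dist = v0:inf,v1:inf,v2:inf,v3:8,v4:0,v5:inf,v6:inf
step 2: dist = v0:inf,v1:inf,v2:inf,v3:8,v4:0,v5:inf,v6:20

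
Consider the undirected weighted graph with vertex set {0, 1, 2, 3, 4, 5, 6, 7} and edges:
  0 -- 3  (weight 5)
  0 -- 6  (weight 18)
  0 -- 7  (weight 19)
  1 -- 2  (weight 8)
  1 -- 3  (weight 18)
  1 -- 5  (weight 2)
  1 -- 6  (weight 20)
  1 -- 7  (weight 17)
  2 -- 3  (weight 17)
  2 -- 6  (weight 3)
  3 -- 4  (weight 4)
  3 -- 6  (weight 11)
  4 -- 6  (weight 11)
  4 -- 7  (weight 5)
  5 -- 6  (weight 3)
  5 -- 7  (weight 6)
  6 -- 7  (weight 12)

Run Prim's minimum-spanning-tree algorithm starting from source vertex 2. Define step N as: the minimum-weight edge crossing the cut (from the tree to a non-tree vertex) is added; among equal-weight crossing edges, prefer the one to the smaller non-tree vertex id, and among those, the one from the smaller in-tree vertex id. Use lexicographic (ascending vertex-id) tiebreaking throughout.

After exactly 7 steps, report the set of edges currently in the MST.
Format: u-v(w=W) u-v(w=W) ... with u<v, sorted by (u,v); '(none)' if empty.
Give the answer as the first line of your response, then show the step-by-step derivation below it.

0-3(w=5) 1-5(w=2) 2-6(w=3) 3-4(w=4) 4-7(w=5) 5-6(w=3) 5-7(w=6)

step 1: add edge 2-6 (w=3); MST = {2-6(w=3)}
step 2: add edge 5-6 (w=3); MST = {2-6(w=3) 5-6(w=3)}
step 3: add edge 1-5 (w=2); MST = {1-5(w=2) 2-6(w=3) 5-6(w=3)}
step 4: add edge 5-7 (w=6); MST = {1-5(w=2) 2-6(w=3) 5-6(w=3) 5-7(w=6)}
step 5: add edge 4-7 (w=5); MST = {1-5(w=2) 2-6(w=3) 4-7(w=5) 5-6(w=3) 5-7(w=6)}
step 6: add edge 3-4 (w=4); MST = {1-5(w=2) 2-6(w=3) 3-4(w=4) 4-7(w=5) 5-6(w=3) 5-7(w=6)}
step 7: add edge 0-3 (w=5); MST = {0-3(w=5) 1-5(w=2) 2-6(w=3) 3-4(w=4) 4-7(w=5) 5-6(w=3) 5-7(w=6)}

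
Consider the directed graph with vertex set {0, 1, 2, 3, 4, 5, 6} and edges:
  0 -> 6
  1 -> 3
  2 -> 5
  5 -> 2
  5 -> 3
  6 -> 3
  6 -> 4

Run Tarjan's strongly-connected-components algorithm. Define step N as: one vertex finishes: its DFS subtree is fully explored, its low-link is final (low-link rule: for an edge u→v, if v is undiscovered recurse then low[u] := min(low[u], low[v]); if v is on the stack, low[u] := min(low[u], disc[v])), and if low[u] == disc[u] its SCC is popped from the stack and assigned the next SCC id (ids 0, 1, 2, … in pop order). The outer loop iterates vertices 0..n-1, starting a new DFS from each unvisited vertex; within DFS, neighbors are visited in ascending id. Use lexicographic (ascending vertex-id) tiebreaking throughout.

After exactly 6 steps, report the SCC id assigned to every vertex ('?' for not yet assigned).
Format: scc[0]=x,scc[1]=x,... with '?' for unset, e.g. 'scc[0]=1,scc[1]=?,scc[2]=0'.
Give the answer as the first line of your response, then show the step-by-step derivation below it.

scc[0]=3,scc[1]=4,scc[2]=?,scc[3]=0,scc[4]=1,scc[5]=?,scc[6]=2

step 1: low=(low[0]=0,low[1]=?,low[2]=?,low[3]=2,low[4]=?,low[5]=?,low[6]=1); scc=(scc[0]=?,scc[1]=?,scc[2]=?,scc[3]=0,scc[4]=?,scc[5]=?,scc[6]=?)
step 2: low=(low[0]=0,low[1]=?,low[2]=?,low[3]=2,low[4]=3,low[5]=?,low[6]=1); scc=(scc[0]=?,scc[1]=?,scc[2]=?,scc[3]=0,scc[4]=1,scc[5]=?,scc[6]=?)
step 3: low=(low[0]=0,low[1]=?,low[2]=?,low[3]=2,low[4]=3,low[5]=?,low[6]=1); scc=(scc[0]=?,scc[1]=?,scc[2]=?,scc[3]=0,scc[4]=1,scc[5]=?,scc[6]=2)
step 4: low=(low[0]=0,low[1]=?,low[2]=?,low[3]=2,low[4]=3,low[5]=?,low[6]=1); scc=(scc[0]=3,scc[1]=?,scc[2]=?,scc[3]=0,scc[4]=1,scc[5]=?,scc[6]=2)
step 5: low=(low[0]=0,low[1]=4,low[2]=?,low[3]=2,low[4]=3,low[5]=?,low[6]=1); scc=(scc[0]=3,scc[1]=4,scc[2]=?,scc[3]=0,scc[4]=1,scc[5]=?,scc[6]=2)
step 6: low=(low[0]=0,low[1]=4,low[2]=5,low[3]=2,low[4]=3,low[5]=5,low[6]=1); scc=(scc[0]=3,scc[1]=4,scc[2]=?,scc[3]=0,scc[4]=1,scc[5]=?,scc[6]=2)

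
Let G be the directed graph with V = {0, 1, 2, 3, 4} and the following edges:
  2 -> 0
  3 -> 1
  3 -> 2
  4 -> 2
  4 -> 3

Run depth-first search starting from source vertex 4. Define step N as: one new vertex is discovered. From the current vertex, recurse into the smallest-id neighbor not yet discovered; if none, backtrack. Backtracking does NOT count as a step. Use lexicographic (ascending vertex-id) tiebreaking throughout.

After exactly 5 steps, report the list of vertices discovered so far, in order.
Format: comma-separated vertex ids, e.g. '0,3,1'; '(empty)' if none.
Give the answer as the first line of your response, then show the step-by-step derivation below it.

4,2,0,3,1

step 1: discover 4; path=4; order=4
step 2: discover 2; path=4>2; order=4,2
step 3: discover 0; path=4>2>0; order=4,2,0
step 4: discover 3; path=4>3; order=4,2,0,3
step 5: discover 1; path=4>3>1; order=4,2,0,3,1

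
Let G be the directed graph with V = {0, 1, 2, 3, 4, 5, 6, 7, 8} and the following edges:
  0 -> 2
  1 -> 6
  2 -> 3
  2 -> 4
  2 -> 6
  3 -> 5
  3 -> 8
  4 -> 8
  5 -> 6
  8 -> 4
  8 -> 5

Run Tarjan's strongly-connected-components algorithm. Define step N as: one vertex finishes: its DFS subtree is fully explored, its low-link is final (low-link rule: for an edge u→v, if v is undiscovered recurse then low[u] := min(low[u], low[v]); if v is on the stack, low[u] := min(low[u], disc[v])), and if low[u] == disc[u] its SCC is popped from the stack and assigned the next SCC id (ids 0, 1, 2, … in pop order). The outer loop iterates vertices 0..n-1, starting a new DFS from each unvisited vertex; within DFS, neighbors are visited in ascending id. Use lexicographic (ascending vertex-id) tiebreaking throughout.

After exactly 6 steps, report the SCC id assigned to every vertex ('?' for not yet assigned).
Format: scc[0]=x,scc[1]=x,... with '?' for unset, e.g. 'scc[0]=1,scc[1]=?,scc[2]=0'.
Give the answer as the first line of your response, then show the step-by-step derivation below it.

scc[0]=?,scc[1]=?,scc[2]=4,scc[3]=3,scc[4]=2,scc[5]=1,scc[6]=0,scc[7]=?,scc[8]=2

step 1: low=(low[0]=0,low[1]=?,low[2]=1,low[3]=2,low[4]=?,low[5]=3,low[6]=4,low[7]=?,low[8]=?); scc=(scc[0]=?,scc[1]=?,scc[2]=?,scc[3]=?,scc[4]=?,scc[5]=?,scc[6]=0,scc[7]=?,scc[8]=?)
step 2: low=(low[0]=0,low[1]=?,low[2]=1,low[3]=2,low[4]=?,low[5]=3,low[6]=4,low[7]=?,low[8]=?); scc=(scc[0]=?,scc[1]=?,scc[2]=?,scc[3]=?,scc[4]=?,scc[5]=1,scc[6]=0,scc[7]=?,scc[8]=?)
step 3: low=(low[0]=0,low[1]=?,low[2]=1,low[3]=2,low[4]=5,low[5]=3,low[6]=4,low[7]=?,low[8]=5); scc=(scc[0]=?,scc[1]=?,scc[2]=?,scc[3]=?,scc[4]=?,scc[5]=1,scc[6]=0,scc[7]=?,scc[8]=?)
step 4: low=(low[0]=0,low[1]=?,low[2]=1,low[3]=2,low[4]=5,low[5]=3,low[6]=4,low[7]=?,low[8]=5); scc=(scc[0]=?,scc[1]=?,scc[2]=?,scc[3]=?,scc[4]=2,scc[5]=1,scc[6]=0,scc[7]=?,scc[8]=2)
step 5: low=(low[0]=0,low[1]=?,low[2]=1,low[3]=2,low[4]=5,low[5]=3,low[6]=4,low[7]=?,low[8]=5); scc=(scc[0]=?,scc[1]=?,scc[2]=?,scc[3]=3,scc[4]=2,scc[5]=1,scc[6]=0,scc[7]=?,scc[8]=2)
step 6: low=(low[0]=0,low[1]=?,low[2]=1,low[3]=2,low[4]=5,low[5]=3,low[6]=4,low[7]=?,low[8]=5); scc=(scc[0]=?,scc[1]=?,scc[2]=4,scc[3]=3,scc[4]=2,scc[5]=1,scc[6]=0,scc[7]=?,scc[8]=2)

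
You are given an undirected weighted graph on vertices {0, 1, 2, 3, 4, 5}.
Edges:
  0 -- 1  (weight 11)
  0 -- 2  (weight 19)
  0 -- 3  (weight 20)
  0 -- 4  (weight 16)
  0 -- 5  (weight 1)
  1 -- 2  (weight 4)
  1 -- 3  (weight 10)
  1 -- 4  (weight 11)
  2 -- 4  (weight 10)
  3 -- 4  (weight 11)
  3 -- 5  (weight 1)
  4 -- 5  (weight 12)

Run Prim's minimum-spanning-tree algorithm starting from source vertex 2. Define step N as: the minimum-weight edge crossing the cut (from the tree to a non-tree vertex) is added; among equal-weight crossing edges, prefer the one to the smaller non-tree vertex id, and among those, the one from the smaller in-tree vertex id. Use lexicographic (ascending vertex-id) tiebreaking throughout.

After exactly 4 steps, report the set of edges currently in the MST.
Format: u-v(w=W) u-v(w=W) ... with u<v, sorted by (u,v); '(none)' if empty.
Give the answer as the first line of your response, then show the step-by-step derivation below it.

0-5(w=1) 1-2(w=4) 1-3(w=10) 3-5(w=1)

step 1: add edge 1-2 (w=4); MST = {1-2(w=4)}
step 2: add edge 1-3 (w=10); MST = {1-2(w=4) 1-3(w=10)}
step 3: add edge 3-5 (w=1); MST = {1-2(w=4) 1-3(w=10) 3-5(w=1)}
step 4: add edge 0-5 (w=1); MST = {0-5(w=1) 1-2(w=4) 1-3(w=10) 3-5(w=1)}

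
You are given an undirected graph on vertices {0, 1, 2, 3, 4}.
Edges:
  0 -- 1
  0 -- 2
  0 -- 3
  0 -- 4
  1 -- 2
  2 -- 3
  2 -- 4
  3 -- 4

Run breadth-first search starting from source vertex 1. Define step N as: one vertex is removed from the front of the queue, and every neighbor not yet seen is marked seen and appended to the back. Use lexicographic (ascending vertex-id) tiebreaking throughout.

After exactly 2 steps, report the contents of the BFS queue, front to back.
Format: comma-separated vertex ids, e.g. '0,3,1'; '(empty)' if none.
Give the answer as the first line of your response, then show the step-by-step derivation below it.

2,3,4

step 1: dequeue 1; queue=[0,2]; order=1
step 2: dequeue 0; queue=[2,3,4]; order=1,0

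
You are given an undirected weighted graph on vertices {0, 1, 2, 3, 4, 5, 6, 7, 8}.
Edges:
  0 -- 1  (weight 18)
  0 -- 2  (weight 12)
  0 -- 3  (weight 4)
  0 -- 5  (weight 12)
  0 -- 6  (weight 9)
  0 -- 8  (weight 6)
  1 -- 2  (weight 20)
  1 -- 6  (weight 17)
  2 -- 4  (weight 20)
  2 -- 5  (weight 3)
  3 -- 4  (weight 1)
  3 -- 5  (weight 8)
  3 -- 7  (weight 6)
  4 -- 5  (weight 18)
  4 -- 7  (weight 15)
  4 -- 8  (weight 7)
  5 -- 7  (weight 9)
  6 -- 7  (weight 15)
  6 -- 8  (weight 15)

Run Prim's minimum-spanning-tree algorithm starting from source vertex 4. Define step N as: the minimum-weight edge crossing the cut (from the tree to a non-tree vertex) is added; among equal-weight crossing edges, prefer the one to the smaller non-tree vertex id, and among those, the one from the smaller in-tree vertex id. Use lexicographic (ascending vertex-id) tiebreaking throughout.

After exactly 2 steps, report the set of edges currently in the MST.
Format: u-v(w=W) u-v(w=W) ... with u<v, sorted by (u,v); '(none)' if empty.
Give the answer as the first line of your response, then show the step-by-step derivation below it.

0-3(w=4) 3-4(w=1)

step 1: add edge 3-4 (w=1); MST = {3-4(w=1)}
step 2: add edge 0-3 (w=4); MST = {0-3(w=4) 3-4(w=1)}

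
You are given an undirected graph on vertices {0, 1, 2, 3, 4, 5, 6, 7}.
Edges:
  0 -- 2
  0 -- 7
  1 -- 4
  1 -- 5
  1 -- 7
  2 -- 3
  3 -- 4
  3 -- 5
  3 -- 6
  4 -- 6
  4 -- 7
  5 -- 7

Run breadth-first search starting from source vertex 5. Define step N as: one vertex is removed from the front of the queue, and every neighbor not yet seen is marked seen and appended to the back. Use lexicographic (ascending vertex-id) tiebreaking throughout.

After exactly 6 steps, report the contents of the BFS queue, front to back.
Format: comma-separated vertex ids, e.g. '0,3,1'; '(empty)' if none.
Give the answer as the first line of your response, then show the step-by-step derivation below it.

6,0

step 1: dequeue 5; queue=[1,3,7]; order=5
step 2: dequeue 1; queue=[3,7,4]; order=5,1
step 3: dequeue 3; queue=[7,4,2,6]; order=5,1,3
step 4: dequeue 7; queue=[4,2,6,0]; order=5,1,3,7
step 5: dequeue 4; queue=[2,6,0]; order=5,1,3,7,4
step 6: dequeue 2; queue=[6,0]; order=5,1,3,7,4,2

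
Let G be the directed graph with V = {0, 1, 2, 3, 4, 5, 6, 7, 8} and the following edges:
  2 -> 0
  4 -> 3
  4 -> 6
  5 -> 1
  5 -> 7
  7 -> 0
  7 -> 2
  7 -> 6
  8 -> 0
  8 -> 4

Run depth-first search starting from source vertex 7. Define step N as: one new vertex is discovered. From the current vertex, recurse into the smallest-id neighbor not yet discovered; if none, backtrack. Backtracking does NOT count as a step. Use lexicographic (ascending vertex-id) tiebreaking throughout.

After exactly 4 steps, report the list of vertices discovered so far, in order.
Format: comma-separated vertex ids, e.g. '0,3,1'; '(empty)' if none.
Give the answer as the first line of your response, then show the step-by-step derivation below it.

7,0,2,6

step 1: discover 7; path=7; order=7
step 2: discover 0; path=7>0; order=7,0
step 3: discover 2; path=7>2; order=7,0,2
step 4: discover 6; path=7>6; order=7,0,2,6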